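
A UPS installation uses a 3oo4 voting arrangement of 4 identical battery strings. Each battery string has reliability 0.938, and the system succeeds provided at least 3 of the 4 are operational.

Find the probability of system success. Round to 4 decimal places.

R = Σ_{i=3}^{4} C(4,i) p^i (1−p)^{4−i} with p = 0.938
C(4,3)·0.938^3·0.062^1 = 0.204673
C(4,4)·0.938^4·0.062^0 = 0.774125
Sum = 0.9788

0.9788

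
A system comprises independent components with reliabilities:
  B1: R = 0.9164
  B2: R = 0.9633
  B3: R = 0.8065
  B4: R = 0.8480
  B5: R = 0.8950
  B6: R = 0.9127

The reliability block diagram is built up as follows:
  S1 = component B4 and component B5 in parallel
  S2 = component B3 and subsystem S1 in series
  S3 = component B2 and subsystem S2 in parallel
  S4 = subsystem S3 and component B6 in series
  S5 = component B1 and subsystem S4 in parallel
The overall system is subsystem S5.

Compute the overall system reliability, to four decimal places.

0.9921

Parallel (B4 and B5): 1 − (1 − 0.848000)(1 − 0.895000) = 0.984040
Series (B3 and [0.984040]): 0.806500 × 0.984040 = 0.793628
Parallel (B2 and [0.793628]): 1 − (1 − 0.963300)(1 − 0.793628) = 0.992426
Series ([0.992426] and B6): 0.992426 × 0.912700 = 0.905787
Parallel (B1 and [0.905787]): 1 − (1 − 0.916400)(1 − 0.905787) = 0.9921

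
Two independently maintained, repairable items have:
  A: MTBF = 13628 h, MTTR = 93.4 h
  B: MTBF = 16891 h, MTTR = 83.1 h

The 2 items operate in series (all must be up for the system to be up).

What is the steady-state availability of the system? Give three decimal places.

A(A) = MTBF/(MTBF+MTTR) = 13628/(13628+93.4) = 0.993193
A(B) = MTBF/(MTBF+MTTR) = 16891/(16891+83.1) = 0.995104
Series availability: 0.993193 × 0.995104 = 0.988

0.988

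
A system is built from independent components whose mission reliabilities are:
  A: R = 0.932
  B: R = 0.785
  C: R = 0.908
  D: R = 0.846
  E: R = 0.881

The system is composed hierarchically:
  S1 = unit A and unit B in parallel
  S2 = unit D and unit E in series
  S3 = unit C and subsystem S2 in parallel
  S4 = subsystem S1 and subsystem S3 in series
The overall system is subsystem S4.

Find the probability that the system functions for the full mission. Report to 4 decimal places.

0.9623

Parallel (A and B): 1 − (1 − 0.932000)(1 − 0.785000) = 0.985380
Series (D and E): 0.846000 × 0.881000 = 0.745326
Parallel (C and [0.745326]): 1 − (1 − 0.908000)(1 − 0.745326) = 0.976570
Series ([0.985380] and [0.976570]): 0.985380 × 0.976570 = 0.9623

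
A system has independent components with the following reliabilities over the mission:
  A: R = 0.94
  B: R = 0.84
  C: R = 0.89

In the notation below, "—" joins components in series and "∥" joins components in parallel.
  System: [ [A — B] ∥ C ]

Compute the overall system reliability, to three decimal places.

0.977

Series (A and B): 0.94000 × 0.84000 = 0.78960
Parallel ([0.78960] and C): 1 − (1 − 0.78960)(1 − 0.89000) = 0.977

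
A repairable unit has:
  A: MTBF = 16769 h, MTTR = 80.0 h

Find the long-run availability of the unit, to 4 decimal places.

0.9953

A(A) = MTBF/(MTBF+MTTR) = 16769/(16769+80.0) = 0.9953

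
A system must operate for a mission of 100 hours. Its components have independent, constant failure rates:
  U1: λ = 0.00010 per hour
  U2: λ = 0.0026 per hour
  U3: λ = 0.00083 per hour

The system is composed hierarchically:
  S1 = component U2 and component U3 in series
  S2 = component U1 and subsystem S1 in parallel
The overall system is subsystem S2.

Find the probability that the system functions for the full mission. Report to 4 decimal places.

R(U1) = exp(−0.00010 × 100) = 0.990050
R(U2) = exp(−0.0026 × 100) = 0.771052
R(U3) = exp(−0.00083 × 100) = 0.920351
Series (U2 and U3): 0.771052 × 0.920351 = 0.709638
Parallel (U1 and [0.709638]): 1 − (1 − 0.990050)(1 − 0.709638) = 0.9971

0.9971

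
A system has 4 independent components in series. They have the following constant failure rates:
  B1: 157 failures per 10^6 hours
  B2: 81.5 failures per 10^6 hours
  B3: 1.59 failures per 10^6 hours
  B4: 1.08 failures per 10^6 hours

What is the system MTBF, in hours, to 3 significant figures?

4150

Series of exponential components: λ_sys = Σ λ_i
λ_sys = 0.000157 + 0.0000815 + 0.00000159 + 0.00000108 = 2.4117e-04 /h
MTBF = 1 / λ_sys = 4150 h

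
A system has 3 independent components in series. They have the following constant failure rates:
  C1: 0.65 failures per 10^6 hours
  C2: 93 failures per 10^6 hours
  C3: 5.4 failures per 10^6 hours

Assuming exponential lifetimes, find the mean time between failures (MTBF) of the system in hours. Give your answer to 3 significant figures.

10100

Series of exponential components: λ_sys = Σ λ_i
λ_sys = 0.00000065 + 0.000093 + 0.0000054 = 9.9050e-05 /h
MTBF = 1 / λ_sys = 10100 h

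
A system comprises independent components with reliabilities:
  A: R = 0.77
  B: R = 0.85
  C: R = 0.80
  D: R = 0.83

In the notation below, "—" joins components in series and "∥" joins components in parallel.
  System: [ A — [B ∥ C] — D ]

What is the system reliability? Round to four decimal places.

Parallel (B and C): 1 − (1 − 0.850000)(1 − 0.800000) = 0.970000
Series (A, [0.970000], and D): 0.770000 × 0.970000 × 0.830000 = 0.6199

0.6199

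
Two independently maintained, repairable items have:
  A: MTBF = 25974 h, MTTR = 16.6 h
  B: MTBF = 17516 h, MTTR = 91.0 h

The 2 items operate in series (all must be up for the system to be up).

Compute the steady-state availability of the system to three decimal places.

0.994

A(A) = MTBF/(MTBF+MTTR) = 25974/(25974+16.6) = 0.999361
A(B) = MTBF/(MTBF+MTTR) = 17516/(17516+91.0) = 0.994832
Series availability: 0.999361 × 0.994832 = 0.994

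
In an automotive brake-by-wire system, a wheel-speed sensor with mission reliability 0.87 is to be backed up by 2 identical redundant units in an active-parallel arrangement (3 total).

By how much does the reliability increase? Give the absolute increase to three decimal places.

0.128

R_before = 0.87
R_after = 1 − (1 − 0.87)^3 = 0.998
ΔR = 0.998 − 0.87 = 0.128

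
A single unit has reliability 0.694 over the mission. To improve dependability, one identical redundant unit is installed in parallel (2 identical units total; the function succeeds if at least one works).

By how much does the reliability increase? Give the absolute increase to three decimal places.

R_before = 0.694
R_after = 1 − (1 − 0.694)^2 = 0.906
ΔR = 0.906 − 0.694 = 0.212

0.212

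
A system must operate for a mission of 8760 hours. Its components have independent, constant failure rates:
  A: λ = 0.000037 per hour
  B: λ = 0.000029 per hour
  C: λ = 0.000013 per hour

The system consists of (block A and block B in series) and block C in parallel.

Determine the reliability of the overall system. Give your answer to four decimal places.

0.9527

R(A) = exp(−0.000037 × 8760) = 0.723163
R(B) = exp(−0.000029 × 8760) = 0.775661
R(C) = exp(−0.000013 × 8760) = 0.892365
Series (A and B): 0.723163 × 0.775661 = 0.560929
Parallel ([0.560929] and C): 1 − (1 − 0.560929)(1 − 0.892365) = 0.9527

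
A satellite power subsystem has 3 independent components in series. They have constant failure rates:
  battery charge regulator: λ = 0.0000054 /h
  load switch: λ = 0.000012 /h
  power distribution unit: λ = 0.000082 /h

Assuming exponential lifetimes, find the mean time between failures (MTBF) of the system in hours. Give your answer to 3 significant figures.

Series of exponential components: λ_sys = Σ λ_i
λ_sys = 0.0000054 + 0.000012 + 0.000082 = 9.9400e-05 /h
MTBF = 1 / λ_sys = 10100 h

10100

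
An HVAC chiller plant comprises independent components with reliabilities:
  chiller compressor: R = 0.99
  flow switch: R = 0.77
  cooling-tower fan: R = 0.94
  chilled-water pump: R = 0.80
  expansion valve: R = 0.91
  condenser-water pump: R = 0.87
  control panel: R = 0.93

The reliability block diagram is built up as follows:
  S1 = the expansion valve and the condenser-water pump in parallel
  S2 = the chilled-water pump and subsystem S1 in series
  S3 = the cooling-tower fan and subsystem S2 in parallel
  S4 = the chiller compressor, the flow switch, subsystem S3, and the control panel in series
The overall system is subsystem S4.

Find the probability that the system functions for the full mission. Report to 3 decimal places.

0.700

Parallel (expansion valve and condenser-water pump): 1 − (1 − 0.91000)(1 − 0.87000) = 0.98830
Series (chilled-water pump and [0.98830]): 0.80000 × 0.98830 = 0.79064
Parallel (cooling-tower fan and [0.79064]): 1 − (1 − 0.94000)(1 − 0.79064) = 0.98744
Series (chiller compressor, flow switch, [0.98744], and control panel): 0.99000 × 0.77000 × 0.98744 × 0.93000 = 0.700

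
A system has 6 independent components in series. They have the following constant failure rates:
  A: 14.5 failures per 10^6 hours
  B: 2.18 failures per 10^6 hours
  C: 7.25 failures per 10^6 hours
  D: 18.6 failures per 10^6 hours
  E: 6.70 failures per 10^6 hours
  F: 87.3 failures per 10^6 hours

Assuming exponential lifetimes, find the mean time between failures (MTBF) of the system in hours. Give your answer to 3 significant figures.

Series of exponential components: λ_sys = Σ λ_i
λ_sys = 0.0000145 + 0.00000218 + 0.00000725 + 0.0000186 + 0.00000670 + 0.0000873 = 1.3653e-04 /h
MTBF = 1 / λ_sys = 7320 h

7320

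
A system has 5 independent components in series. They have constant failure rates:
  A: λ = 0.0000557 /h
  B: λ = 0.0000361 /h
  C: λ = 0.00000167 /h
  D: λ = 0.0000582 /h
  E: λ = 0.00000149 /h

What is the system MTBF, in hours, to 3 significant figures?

6530

Series of exponential components: λ_sys = Σ λ_i
λ_sys = 0.0000557 + 0.0000361 + 0.00000167 + 0.0000582 + 0.00000149 = 1.5316e-04 /h
MTBF = 1 / λ_sys = 6530 h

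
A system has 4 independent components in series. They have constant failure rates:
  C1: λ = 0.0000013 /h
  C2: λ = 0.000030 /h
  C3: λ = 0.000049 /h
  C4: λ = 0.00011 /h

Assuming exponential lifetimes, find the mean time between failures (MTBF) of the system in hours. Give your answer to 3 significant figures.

Series of exponential components: λ_sys = Σ λ_i
λ_sys = 0.0000013 + 0.000030 + 0.000049 + 0.00011 = 1.9030e-04 /h
MTBF = 1 / λ_sys = 5250 h

5250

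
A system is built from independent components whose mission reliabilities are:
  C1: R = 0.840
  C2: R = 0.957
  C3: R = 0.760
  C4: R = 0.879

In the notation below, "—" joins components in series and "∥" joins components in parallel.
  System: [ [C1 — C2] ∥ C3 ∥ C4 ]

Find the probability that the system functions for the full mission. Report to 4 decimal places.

0.9943

Series (C1 and C2): 0.840000 × 0.957000 = 0.803880
Parallel ([0.803880], C3, and C4): 1 − (1 − 0.803880)(1 − 0.760000)(1 − 0.879000) = 0.9943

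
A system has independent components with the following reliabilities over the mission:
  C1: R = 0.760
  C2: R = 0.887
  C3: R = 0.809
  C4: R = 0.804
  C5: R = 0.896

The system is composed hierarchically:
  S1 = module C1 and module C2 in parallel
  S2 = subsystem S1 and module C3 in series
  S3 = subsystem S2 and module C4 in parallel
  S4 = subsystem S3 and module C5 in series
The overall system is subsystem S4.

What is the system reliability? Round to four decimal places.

Parallel (C1 and C2): 1 − (1 − 0.760000)(1 − 0.887000) = 0.972880
Series ([0.972880] and C3): 0.972880 × 0.809000 = 0.787060
Parallel ([0.787060] and C4): 1 − (1 − 0.787060)(1 − 0.804000) = 0.958264
Series ([0.958264] and C5): 0.958264 × 0.896000 = 0.8586

0.8586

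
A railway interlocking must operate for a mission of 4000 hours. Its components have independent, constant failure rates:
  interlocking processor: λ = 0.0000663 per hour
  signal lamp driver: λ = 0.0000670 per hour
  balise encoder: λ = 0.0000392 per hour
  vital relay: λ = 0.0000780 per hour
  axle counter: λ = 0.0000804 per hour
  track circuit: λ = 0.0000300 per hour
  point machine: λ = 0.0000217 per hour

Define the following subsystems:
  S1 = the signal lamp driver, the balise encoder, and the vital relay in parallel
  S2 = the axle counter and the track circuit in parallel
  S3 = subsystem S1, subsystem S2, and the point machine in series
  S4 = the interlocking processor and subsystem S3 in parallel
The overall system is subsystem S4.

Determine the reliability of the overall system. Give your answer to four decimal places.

R(interlocking processor) = exp(−0.0000663 × 4000) = 0.767053
R(signal lamp driver) = exp(−0.0000670 × 4000) = 0.764908
R(balise encoder) = exp(−0.0000392 × 4000) = 0.854875
R(vital relay) = exp(−0.0000780 × 4000) = 0.731982
R(axle counter) = exp(−0.0000804 × 4000) = 0.724988
R(track circuit) = exp(−0.0000300 × 4000) = 0.886920
R(point machine) = exp(−0.0000217 × 4000) = 0.916860
Parallel (signal lamp driver, balise encoder, and vital relay): 1 − (1 − 0.764908)(1 − 0.854875)(1 − 0.731982) = 0.990856
Parallel (axle counter and track circuit): 1 − (1 − 0.724988)(1 − 0.886920) = 0.968902
Series ([0.990856], [0.968902], and point machine): 0.990856 × 0.968902 × 0.916860 = 0.880224
Parallel (interlocking processor and [0.880224]): 1 − (1 − 0.767053)(1 − 0.880224) = 0.9721

0.9721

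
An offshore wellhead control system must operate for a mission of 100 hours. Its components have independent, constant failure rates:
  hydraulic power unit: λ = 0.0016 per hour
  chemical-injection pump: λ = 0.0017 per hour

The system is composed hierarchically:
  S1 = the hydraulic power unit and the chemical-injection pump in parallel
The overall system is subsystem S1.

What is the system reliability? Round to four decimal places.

0.9769

R(hydraulic power unit) = exp(−0.0016 × 100) = 0.852144
R(chemical-injection pump) = exp(−0.0017 × 100) = 0.843665
Parallel (hydraulic power unit and chemical-injection pump): 1 − (1 − 0.852144)(1 − 0.843665) = 0.9769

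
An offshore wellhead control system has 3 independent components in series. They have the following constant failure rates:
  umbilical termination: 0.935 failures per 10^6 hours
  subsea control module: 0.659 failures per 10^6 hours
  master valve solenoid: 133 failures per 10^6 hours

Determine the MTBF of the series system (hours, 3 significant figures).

7430

Series of exponential components: λ_sys = Σ λ_i
λ_sys = 0.000000935 + 0.000000659 + 0.000133 = 1.3459e-04 /h
MTBF = 1 / λ_sys = 7430 h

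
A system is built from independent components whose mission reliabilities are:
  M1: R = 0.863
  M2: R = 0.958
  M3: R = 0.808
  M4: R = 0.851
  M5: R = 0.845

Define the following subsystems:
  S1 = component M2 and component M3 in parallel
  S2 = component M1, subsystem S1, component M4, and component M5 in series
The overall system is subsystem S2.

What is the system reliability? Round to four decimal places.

0.6156

Parallel (M2 and M3): 1 − (1 − 0.958000)(1 − 0.808000) = 0.991936
Series (M1, [0.991936], M4, and M5): 0.863000 × 0.991936 × 0.851000 × 0.845000 = 0.6156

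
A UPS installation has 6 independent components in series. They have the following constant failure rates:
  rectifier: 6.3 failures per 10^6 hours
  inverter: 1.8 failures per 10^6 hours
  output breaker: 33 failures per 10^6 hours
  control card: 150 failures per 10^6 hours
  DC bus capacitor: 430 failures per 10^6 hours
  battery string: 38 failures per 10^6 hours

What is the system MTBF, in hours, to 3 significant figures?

1520

Series of exponential components: λ_sys = Σ λ_i
λ_sys = 0.0000063 + 0.0000018 + 0.000033 + 0.00015 + 0.00043 + 0.000038 = 6.5910e-04 /h
MTBF = 1 / λ_sys = 1520 h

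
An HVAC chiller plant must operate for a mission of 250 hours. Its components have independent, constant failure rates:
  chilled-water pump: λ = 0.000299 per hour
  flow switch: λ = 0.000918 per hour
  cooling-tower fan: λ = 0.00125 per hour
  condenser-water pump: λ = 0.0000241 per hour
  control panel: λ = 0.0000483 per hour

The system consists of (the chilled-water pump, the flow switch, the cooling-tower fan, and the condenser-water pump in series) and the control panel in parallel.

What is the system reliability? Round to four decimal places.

R(chilled-water pump) = exp(−0.000299 × 250) = 0.927975
R(flow switch) = exp(−0.000918 × 250) = 0.794931
R(cooling-tower fan) = exp(−0.00125 × 250) = 0.731616
R(condenser-water pump) = exp(−0.0000241 × 250) = 0.993993
R(control panel) = exp(−0.0000483 × 250) = 0.987998
Series (chilled-water pump, flow switch, cooling-tower fan, and condenser-water pump): 0.927975 × 0.794931 × 0.731616 × 0.993993 = 0.536454
Parallel ([0.536454] and control panel): 1 − (1 − 0.536454)(1 − 0.987998) = 0.9944

0.9944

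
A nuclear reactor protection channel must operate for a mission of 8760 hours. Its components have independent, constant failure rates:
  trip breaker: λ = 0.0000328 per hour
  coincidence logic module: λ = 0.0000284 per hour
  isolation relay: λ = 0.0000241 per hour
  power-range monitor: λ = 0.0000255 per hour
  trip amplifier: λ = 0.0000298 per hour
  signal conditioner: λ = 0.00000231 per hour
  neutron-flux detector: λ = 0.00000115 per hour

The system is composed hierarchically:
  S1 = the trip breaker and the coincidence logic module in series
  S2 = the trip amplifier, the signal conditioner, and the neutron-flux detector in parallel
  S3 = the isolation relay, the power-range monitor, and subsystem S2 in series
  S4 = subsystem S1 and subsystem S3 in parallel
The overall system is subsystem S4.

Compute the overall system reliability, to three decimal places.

0.854

R(trip breaker) = exp(−0.0000328 × 8760) = 0.75027
R(coincidence logic module) = exp(−0.0000284 × 8760) = 0.77975
R(isolation relay) = exp(−0.0000241 × 8760) = 0.80968
R(power-range monitor) = exp(−0.0000255 × 8760) = 0.79981
R(trip amplifier) = exp(−0.0000298 × 8760) = 0.77024
R(signal conditioner) = exp(−0.00000231 × 8760) = 0.97997
R(neutron-flux detector) = exp(−0.00000115 × 8760) = 0.98998
Series (trip breaker and coincidence logic module): 0.75027 × 0.77975 = 0.58502
Parallel (trip amplifier, signal conditioner, and neutron-flux detector): 1 − (1 − 0.77024)(1 − 0.97997)(1 − 0.98998) = 0.99995
Series (isolation relay, power-range monitor, and [0.99995]): 0.80968 × 0.79981 × 0.99995 = 0.64756
Parallel ([0.58502] and [0.64756]): 1 − (1 − 0.58502)(1 − 0.64756) = 0.854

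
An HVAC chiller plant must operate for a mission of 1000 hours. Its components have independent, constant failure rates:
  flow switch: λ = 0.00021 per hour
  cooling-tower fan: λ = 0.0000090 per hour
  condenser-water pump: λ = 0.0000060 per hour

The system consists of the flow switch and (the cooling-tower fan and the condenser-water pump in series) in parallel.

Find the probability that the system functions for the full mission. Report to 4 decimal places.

0.9972

R(flow switch) = exp(−0.00021 × 1000) = 0.810584
R(cooling-tower fan) = exp(−0.0000090 × 1000) = 0.991040
R(condenser-water pump) = exp(−0.0000060 × 1000) = 0.994018
Series (cooling-tower fan and condenser-water pump): 0.991040 × 0.994018 = 0.985112
Parallel (flow switch and [0.985112]): 1 − (1 − 0.810584)(1 − 0.985112) = 0.9972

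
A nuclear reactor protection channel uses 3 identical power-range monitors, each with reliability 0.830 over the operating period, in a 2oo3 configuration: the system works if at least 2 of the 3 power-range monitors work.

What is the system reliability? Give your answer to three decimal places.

0.923

R = Σ_{i=2}^{3} C(3,i) p^i (1−p)^{3−i} with p = 0.830
C(3,2)·0.830^2·0.170^1 = 0.35134
C(3,3)·0.830^3·0.170^0 = 0.57179
Sum = 0.923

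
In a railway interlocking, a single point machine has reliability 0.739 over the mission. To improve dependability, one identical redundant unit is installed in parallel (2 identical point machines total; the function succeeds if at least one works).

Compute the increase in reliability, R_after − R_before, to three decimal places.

R_before = 0.739
R_after = 1 − (1 − 0.739)^2 = 0.932
ΔR = 0.932 − 0.739 = 0.193

0.193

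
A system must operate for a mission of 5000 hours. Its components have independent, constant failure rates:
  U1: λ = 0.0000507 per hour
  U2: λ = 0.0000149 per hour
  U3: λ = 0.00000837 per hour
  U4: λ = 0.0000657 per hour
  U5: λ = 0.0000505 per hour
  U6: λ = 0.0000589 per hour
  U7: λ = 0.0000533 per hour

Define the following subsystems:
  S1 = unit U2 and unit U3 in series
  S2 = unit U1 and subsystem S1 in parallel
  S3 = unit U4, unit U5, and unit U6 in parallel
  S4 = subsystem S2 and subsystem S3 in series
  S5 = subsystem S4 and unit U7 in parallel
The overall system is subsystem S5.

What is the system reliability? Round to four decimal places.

R(U1) = exp(−0.0000507 × 5000) = 0.776080
R(U2) = exp(−0.0000149 × 5000) = 0.928207
R(U3) = exp(−0.00000837 × 5000) = 0.959014
R(U4) = exp(−0.0000657 × 5000) = 0.720003
R(U5) = exp(−0.0000505 × 5000) = 0.776856
R(U6) = exp(−0.0000589 × 5000) = 0.744904
R(U7) = exp(−0.0000533 × 5000) = 0.766056
Series (U2 and U3): 0.928207 × 0.959014 = 0.890164
Parallel (U1 and [0.890164]): 1 − (1 − 0.776080)(1 − 0.890164) = 0.975406
Parallel (U4, U5, and U6): 1 − (1 − 0.720003)(1 − 0.776856)(1 − 0.744904) = 0.984062
Series ([0.975406] and [0.984062]): 0.975406 × 0.984062 = 0.959860
Parallel ([0.959860] and U7): 1 − (1 − 0.959860)(1 − 0.766056) = 0.9906

0.9906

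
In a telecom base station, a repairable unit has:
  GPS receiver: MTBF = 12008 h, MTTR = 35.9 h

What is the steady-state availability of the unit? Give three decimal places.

0.997

A(GPS receiver) = MTBF/(MTBF+MTTR) = 12008/(12008+35.9) = 0.997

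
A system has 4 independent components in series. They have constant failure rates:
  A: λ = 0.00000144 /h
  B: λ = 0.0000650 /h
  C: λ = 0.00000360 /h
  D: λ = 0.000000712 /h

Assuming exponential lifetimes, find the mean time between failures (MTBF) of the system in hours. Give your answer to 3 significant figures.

14100

Series of exponential components: λ_sys = Σ λ_i
λ_sys = 0.00000144 + 0.0000650 + 0.00000360 + 0.000000712 = 7.0752e-05 /h
MTBF = 1 / λ_sys = 14100 h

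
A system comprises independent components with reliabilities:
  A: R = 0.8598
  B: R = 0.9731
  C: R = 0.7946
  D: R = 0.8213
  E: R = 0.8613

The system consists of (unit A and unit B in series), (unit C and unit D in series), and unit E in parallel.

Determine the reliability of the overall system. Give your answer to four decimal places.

0.9921

Series (A and B): 0.859800 × 0.973100 = 0.836671
Series (C and D): 0.794600 × 0.821300 = 0.652605
Parallel ([0.836671], [0.652605], and E): 1 − (1 − 0.836671)(1 − 0.652605)(1 − 0.861300) = 0.9921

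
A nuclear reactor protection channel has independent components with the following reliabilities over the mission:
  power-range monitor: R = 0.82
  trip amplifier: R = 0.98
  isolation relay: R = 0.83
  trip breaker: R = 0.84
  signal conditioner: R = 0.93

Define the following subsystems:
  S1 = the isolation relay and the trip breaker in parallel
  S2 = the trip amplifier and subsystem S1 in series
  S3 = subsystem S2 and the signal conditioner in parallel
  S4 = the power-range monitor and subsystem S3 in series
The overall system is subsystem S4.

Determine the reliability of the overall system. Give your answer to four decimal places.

0.8173

Parallel (isolation relay and trip breaker): 1 − (1 − 0.830000)(1 − 0.840000) = 0.972800
Series (trip amplifier and [0.972800]): 0.980000 × 0.972800 = 0.953344
Parallel ([0.953344] and signal conditioner): 1 − (1 − 0.953344)(1 − 0.930000) = 0.996734
Series (power-range monitor and [0.996734]): 0.820000 × 0.996734 = 0.8173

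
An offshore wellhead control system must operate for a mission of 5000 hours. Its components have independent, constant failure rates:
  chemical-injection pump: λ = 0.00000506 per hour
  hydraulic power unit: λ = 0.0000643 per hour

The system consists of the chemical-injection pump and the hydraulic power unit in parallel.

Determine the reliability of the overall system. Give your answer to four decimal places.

R(chemical-injection pump) = exp(−0.00000506 × 5000) = 0.975017
R(hydraulic power unit) = exp(−0.0000643 × 5000) = 0.725061
Parallel (chemical-injection pump and hydraulic power unit): 1 − (1 − 0.975017)(1 − 0.725061) = 0.9931

0.9931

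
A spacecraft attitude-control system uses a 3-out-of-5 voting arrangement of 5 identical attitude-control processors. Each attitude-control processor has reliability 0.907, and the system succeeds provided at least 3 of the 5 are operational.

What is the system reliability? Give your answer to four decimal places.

R = Σ_{i=3}^{5} C(5,i) p^i (1−p)^{5−i} with p = 0.907
C(5,3)·0.907^3·0.093^2 = 0.064534
C(5,4)·0.907^4·0.093^1 = 0.314689
C(5,5)·0.907^5·0.093^0 = 0.613813
Sum = 0.9930

0.9930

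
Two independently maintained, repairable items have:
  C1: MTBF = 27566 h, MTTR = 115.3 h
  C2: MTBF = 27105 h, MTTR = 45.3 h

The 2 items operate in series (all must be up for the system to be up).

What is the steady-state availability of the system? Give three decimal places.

A(C1) = MTBF/(MTBF+MTTR) = 27566/(27566+115.3) = 0.995835
A(C2) = MTBF/(MTBF+MTTR) = 27105/(27105+45.3) = 0.998332
Series availability: 0.995835 × 0.998332 = 0.994

0.994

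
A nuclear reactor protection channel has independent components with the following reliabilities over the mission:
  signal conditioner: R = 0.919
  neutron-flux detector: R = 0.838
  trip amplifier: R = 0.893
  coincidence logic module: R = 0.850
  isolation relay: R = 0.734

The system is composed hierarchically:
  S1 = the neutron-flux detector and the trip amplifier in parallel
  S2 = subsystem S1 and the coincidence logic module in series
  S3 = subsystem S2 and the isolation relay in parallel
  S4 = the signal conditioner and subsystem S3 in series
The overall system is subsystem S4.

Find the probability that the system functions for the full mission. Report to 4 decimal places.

Parallel (neutron-flux detector and trip amplifier): 1 − (1 − 0.838000)(1 − 0.893000) = 0.982666
Series ([0.982666] and coincidence logic module): 0.982666 × 0.850000 = 0.835266
Parallel ([0.835266] and isolation relay): 1 − (1 − 0.835266)(1 − 0.734000) = 0.956181
Series (signal conditioner and [0.956181]): 0.919000 × 0.956181 = 0.8787

0.8787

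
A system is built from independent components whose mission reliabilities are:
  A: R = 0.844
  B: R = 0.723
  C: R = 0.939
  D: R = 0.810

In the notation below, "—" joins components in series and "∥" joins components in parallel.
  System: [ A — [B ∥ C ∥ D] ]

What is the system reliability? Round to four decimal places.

0.8413

Parallel (B, C, and D): 1 − (1 − 0.723000)(1 − 0.939000)(1 − 0.810000) = 0.996790
Series (A and [0.996790]): 0.844000 × 0.996790 = 0.8413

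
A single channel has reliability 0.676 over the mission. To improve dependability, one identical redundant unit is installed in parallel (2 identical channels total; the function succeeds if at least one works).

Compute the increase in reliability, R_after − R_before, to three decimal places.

0.219

R_before = 0.676
R_after = 1 − (1 − 0.676)^2 = 0.895
ΔR = 0.895 − 0.676 = 0.219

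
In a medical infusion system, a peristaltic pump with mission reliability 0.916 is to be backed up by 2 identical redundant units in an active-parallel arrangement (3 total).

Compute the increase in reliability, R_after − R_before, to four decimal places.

0.0834

R_before = 0.916
R_after = 1 − (1 − 0.916)^3 = 0.9994
ΔR = 0.9994 − 0.916 = 0.0834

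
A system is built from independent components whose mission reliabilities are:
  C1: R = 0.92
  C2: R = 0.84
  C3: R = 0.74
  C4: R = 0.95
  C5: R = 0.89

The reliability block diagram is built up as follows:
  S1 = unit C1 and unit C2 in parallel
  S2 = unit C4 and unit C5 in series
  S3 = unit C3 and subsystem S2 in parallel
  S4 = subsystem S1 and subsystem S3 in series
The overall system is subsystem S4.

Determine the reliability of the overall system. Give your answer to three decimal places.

0.948

Parallel (C1 and C2): 1 − (1 − 0.92000)(1 − 0.84000) = 0.98720
Series (C4 and C5): 0.95000 × 0.89000 = 0.84550
Parallel (C3 and [0.84550]): 1 − (1 − 0.74000)(1 − 0.84550) = 0.95983
Series ([0.98720] and [0.95983]): 0.98720 × 0.95983 = 0.948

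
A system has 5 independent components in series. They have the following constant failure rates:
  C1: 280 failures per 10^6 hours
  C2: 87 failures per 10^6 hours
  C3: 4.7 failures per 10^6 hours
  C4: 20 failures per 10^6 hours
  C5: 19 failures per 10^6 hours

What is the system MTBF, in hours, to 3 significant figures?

Series of exponential components: λ_sys = Σ λ_i
λ_sys = 0.00028 + 0.000087 + 0.0000047 + 0.000020 + 0.000019 = 4.1070e-04 /h
MTBF = 1 / λ_sys = 2430 h

2430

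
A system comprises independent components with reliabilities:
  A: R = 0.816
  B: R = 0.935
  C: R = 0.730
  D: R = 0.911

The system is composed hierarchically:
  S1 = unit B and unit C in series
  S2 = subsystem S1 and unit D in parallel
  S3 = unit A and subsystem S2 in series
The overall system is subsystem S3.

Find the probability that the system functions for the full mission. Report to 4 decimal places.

Series (B and C): 0.935000 × 0.730000 = 0.682550
Parallel ([0.682550] and D): 1 − (1 − 0.682550)(1 − 0.911000) = 0.971747
Series (A and [0.971747]): 0.816000 × 0.971747 = 0.7929

0.7929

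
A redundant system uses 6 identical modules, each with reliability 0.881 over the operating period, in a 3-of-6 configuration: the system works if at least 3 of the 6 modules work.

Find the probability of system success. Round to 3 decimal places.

R = Σ_{i=3}^{6} C(6,i) p^i (1−p)^{6−i} with p = 0.881
C(6,3)·0.881^3·0.119^3 = 0.02305
C(6,4)·0.881^4·0.119^2 = 0.12796
C(6,5)·0.881^5·0.119^1 = 0.37895
C(6,6)·0.881^6·0.119^0 = 0.46758
Sum = 0.998

0.998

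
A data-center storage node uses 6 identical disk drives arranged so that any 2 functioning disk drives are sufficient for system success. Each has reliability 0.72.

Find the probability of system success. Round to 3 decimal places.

R = Σ_{i=2}^{6} C(6,i) p^i (1−p)^{6−i} with p = 0.72
C(6,2)·0.72^2·0.28^4 = 0.04780
C(6,3)·0.72^3·0.28^3 = 0.16387
C(6,4)·0.72^4·0.28^2 = 0.31604
C(6,5)·0.72^5·0.28^1 = 0.32507
C(6,6)·0.72^6·0.28^0 = 0.13931
Sum = 0.992

0.992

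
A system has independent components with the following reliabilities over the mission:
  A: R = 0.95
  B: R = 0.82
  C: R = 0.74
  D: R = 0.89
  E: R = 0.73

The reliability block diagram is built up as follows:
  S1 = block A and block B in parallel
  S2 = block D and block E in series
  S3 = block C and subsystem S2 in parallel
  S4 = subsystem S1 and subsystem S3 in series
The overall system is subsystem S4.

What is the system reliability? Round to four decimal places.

Parallel (A and B): 1 − (1 − 0.950000)(1 − 0.820000) = 0.991000
Series (D and E): 0.890000 × 0.730000 = 0.649700
Parallel (C and [0.649700]): 1 − (1 − 0.740000)(1 − 0.649700) = 0.908922
Series ([0.991000] and [0.908922]): 0.991000 × 0.908922 = 0.9007

0.9007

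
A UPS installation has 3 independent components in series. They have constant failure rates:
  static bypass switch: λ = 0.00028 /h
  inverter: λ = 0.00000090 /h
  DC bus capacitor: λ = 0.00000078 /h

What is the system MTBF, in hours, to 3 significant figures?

3550

Series of exponential components: λ_sys = Σ λ_i
λ_sys = 0.00028 + 0.00000090 + 0.00000078 = 2.8168e-04 /h
MTBF = 1 / λ_sys = 3550 h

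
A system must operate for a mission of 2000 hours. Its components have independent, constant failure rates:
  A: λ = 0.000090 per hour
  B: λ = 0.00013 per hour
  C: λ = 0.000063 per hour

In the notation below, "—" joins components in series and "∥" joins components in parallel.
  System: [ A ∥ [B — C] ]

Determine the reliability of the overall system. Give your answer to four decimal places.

R(A) = exp(−0.000090 × 2000) = 0.835270
R(B) = exp(−0.00013 × 2000) = 0.771052
R(C) = exp(−0.000063 × 2000) = 0.881615
Series (B and C): 0.771052 × 0.881615 = 0.679771
Parallel (A and [0.679771]): 1 − (1 − 0.835270)(1 − 0.679771) = 0.9472

0.9472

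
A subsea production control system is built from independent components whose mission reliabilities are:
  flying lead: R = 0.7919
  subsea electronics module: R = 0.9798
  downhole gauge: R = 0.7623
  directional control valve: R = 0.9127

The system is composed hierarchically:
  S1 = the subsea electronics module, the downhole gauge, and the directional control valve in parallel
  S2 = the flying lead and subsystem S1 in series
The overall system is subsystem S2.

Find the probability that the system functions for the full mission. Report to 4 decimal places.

0.7916

Parallel (subsea electronics module, downhole gauge, and directional control valve): 1 − (1 − 0.979800)(1 − 0.762300)(1 − 0.912700) = 0.999581
Series (flying lead and [0.999581]): 0.791900 × 0.999581 = 0.7916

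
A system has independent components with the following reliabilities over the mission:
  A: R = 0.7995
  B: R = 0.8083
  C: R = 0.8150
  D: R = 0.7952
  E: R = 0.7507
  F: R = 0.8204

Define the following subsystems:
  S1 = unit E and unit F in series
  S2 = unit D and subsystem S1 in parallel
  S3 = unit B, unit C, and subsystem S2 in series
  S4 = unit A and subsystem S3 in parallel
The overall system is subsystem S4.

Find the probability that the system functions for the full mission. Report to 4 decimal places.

0.9212

Series (E and F): 0.750700 × 0.820400 = 0.615874
Parallel (D and [0.615874]): 1 − (1 − 0.795200)(1 − 0.615874) = 0.921331
Series (B, C, and [0.921331]): 0.808300 × 0.815000 × 0.921331 = 0.606940
Parallel (A and [0.606940]): 1 − (1 − 0.799500)(1 − 0.606940) = 0.9212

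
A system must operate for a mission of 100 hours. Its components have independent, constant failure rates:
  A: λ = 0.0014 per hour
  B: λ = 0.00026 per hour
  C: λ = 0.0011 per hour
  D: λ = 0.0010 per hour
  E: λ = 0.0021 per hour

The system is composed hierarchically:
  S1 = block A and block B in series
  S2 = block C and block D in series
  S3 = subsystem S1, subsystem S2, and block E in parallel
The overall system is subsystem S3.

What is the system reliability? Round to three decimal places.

0.995

R(A) = exp(−0.0014 × 100) = 0.86936
R(B) = exp(−0.00026 × 100) = 0.97434
R(C) = exp(−0.0011 × 100) = 0.89583
R(D) = exp(−0.0010 × 100) = 0.90484
R(E) = exp(−0.0021 × 100) = 0.81058
Series (A and B): 0.86936 × 0.97434 = 0.84705
Series (C and D): 0.89583 × 0.90484 = 0.81058
Parallel ([0.84705], [0.81058], and E): 1 − (1 − 0.84705)(1 − 0.81058)(1 − 0.81058) = 0.995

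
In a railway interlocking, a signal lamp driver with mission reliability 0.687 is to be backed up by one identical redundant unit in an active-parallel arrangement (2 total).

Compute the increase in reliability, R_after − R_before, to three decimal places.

R_before = 0.687
R_after = 1 − (1 − 0.687)^2 = 0.902
ΔR = 0.902 − 0.687 = 0.215

0.215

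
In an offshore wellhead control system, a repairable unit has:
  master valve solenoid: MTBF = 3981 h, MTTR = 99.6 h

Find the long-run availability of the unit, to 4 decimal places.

A(master valve solenoid) = MTBF/(MTBF+MTTR) = 3981/(3981+99.6) = 0.9756

0.9756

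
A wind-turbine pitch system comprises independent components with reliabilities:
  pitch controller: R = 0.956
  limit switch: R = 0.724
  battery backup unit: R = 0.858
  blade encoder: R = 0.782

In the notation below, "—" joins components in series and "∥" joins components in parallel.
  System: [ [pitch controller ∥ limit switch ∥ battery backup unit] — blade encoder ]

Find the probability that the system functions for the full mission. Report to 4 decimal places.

0.7807

Parallel (pitch controller, limit switch, and battery backup unit): 1 − (1 − 0.956000)(1 − 0.724000)(1 − 0.858000) = 0.998276
Series ([0.998276] and blade encoder): 0.998276 × 0.782000 = 0.7807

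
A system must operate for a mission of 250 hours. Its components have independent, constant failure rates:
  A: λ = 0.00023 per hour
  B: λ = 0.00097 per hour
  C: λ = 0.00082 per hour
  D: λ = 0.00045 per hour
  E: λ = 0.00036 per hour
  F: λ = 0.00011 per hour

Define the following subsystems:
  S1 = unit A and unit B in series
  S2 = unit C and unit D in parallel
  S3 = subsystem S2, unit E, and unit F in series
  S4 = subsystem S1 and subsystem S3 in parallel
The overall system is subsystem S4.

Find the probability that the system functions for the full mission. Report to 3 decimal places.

R(A) = exp(−0.00023 × 250) = 0.94412
R(B) = exp(−0.00097 × 250) = 0.78466
R(C) = exp(−0.00082 × 250) = 0.81465
R(D) = exp(−0.00045 × 250) = 0.89360
R(E) = exp(−0.00036 × 250) = 0.91393
R(F) = exp(−0.00011 × 250) = 0.97287
Series (A and B): 0.94412 × 0.78466 = 0.74081
Parallel (C and D): 1 − (1 − 0.81465)(1 − 0.89360) = 0.98028
Series ([0.98028], E, and F): 0.98028 × 0.91393 × 0.97287 = 0.87160
Parallel ([0.74081] and [0.87160]): 1 − (1 − 0.74081)(1 − 0.87160) = 0.967

0.967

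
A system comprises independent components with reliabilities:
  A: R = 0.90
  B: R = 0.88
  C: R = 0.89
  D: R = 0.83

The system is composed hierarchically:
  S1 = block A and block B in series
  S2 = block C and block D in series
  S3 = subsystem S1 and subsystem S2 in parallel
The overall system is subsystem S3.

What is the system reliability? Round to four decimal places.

Series (A and B): 0.900000 × 0.880000 = 0.792000
Series (C and D): 0.890000 × 0.830000 = 0.738700
Parallel ([0.792000] and [0.738700]): 1 − (1 − 0.792000)(1 − 0.738700) = 0.9456

0.9456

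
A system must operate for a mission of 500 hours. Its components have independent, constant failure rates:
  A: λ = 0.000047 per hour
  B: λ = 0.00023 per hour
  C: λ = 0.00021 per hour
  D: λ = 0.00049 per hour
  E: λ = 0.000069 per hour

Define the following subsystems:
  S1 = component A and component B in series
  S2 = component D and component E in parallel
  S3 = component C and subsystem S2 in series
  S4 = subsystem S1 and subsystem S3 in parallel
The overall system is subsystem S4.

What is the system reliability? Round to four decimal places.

R(A) = exp(−0.000047 × 500) = 0.976774
R(B) = exp(−0.00023 × 500) = 0.891366
R(C) = exp(−0.00021 × 500) = 0.900325
R(D) = exp(−0.00049 × 500) = 0.782705
R(E) = exp(−0.000069 × 500) = 0.966088
Series (A and B): 0.976774 × 0.891366 = 0.870663
Parallel (D and E): 1 − (1 − 0.782705)(1 − 0.966088) = 0.992631
Series (C and [0.992631]): 0.900325 × 0.992631 = 0.893691
Parallel ([0.870663] and [0.893691]): 1 − (1 − 0.870663)(1 − 0.893691) = 0.9863

0.9863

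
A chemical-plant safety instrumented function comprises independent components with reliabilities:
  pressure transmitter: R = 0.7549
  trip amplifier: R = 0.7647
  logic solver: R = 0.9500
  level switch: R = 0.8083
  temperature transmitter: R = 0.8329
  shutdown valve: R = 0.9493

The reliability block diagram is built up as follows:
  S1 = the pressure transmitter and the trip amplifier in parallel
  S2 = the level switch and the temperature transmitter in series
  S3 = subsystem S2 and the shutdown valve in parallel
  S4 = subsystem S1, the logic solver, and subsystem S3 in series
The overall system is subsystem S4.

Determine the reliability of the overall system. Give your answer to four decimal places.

0.8804

Parallel (pressure transmitter and trip amplifier): 1 − (1 − 0.754900)(1 − 0.764700) = 0.942328
Series (level switch and temperature transmitter): 0.808300 × 0.832900 = 0.673233
Parallel ([0.673233] and shutdown valve): 1 − (1 − 0.673233)(1 − 0.949300) = 0.983433
Series ([0.942328], logic solver, and [0.983433]): 0.942328 × 0.950000 × 0.983433 = 0.8804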